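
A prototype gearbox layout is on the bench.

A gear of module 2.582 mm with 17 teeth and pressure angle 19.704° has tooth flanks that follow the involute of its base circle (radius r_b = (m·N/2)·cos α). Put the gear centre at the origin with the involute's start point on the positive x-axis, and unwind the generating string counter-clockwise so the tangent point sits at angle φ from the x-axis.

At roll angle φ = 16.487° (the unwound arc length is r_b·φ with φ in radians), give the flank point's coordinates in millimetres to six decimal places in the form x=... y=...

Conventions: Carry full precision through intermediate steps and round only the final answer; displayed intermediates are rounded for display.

recognized (one wheel, involute flank): single-mesh tooth geometry, m = 2.582, N = 17
pitch radius r_p = m·N/2 = 2.582·17/2 = 21.947000
base radius r_b = r_p·cos α = 21.947000·cos 19.704° = 20.661938
roll angle φ = 16.487° = 0.28775243 rad
x = r_b·(cos φ + φ·sin φ) = 21.499731
y = r_b·(sin φ − φ·cos φ) = 0.162745

x=21.499731 y=0.162745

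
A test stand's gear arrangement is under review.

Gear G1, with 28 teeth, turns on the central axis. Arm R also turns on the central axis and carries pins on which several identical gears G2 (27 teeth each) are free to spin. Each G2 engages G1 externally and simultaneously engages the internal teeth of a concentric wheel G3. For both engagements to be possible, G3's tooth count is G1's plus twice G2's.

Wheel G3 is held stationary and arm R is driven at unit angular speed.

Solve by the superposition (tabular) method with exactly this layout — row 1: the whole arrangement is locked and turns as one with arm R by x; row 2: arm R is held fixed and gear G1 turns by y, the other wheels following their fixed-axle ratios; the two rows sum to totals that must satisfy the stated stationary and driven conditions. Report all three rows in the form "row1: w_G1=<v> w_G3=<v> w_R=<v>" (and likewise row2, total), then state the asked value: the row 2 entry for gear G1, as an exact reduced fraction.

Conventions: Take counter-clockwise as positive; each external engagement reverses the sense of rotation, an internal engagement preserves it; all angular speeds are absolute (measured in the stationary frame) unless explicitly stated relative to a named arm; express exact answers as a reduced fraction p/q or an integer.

row1: w_G1=1 w_G3=1 w_R=1
row2: w_G1=41/14 w_G3=-1 w_R=0
total: w_G1=55/14 w_G3=0 w_R=1
asked value: 41/14

topology: planetary set — G1 28T / G2 27T / G3 82T, arm = carrier (Willis)
superposition row 1 [locked train]: every member turns x
superposition row 2 [arm held]: sun y, ring −(28/82)·y, arm 0
boundary: total ω_ring = x − (28/82)·y = 0 and total ω_arm = x = 1  ⇒  y = 41/14, x = 1
row 2 ring = −(28/82)·41/14 = -1
totals (row 1 + row 2): sun 1 + 41/14 = 55/14, ring 1 + (-1) = 0, arm 1 + 0 = 1
asked cell (row2, sun) = 41/14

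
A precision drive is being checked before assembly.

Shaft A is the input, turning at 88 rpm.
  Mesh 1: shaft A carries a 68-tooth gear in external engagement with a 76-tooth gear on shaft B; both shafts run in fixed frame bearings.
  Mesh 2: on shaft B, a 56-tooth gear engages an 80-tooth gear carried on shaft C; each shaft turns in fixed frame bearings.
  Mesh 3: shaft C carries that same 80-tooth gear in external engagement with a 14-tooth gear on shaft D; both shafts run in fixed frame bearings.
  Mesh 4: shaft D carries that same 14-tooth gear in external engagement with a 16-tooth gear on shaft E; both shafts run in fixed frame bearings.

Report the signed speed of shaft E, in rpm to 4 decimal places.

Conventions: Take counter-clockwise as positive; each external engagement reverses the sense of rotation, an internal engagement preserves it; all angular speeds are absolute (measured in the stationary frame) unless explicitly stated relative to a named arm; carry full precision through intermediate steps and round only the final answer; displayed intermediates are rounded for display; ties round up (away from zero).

recognized (5 fixed axles, 4 meshes): fixed-axis compound train
mesh 1 [68T→76T]: ω = 88.0000×68/76 = 78.7368 rpm, sense flips to −
mesh 2 [56T→80T]: ω = 78.7368×56/80 = 55.1158 rpm, sense flips to +
mesh 3 [80T→14T]: ω = 55.1158×80/14 = 314.9474 rpm, sense flips to −
mesh 4 [14T→16T]: ω = 314.9474×14/16 = 275.5789 rpm, sense flips to +
signed output speed = +275.5789 rpm

+275.5789 rpm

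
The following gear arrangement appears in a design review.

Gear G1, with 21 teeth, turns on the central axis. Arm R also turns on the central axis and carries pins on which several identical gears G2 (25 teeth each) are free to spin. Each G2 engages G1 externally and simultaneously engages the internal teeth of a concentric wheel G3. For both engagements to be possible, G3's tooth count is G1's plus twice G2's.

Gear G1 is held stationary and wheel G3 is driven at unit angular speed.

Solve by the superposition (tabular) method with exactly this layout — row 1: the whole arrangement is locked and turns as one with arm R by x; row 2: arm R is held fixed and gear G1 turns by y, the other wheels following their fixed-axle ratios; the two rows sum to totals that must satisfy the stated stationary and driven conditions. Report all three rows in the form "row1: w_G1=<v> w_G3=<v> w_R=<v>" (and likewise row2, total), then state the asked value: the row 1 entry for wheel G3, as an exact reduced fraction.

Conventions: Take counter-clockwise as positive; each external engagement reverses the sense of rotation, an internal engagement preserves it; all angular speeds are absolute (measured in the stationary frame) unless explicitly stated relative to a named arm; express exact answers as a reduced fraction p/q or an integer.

class = planetary set [G3 = 21+2·25 = 71; Willis about the carrier]
row 1: whole set turns with the arm by x
row 2: sun turns y, ring = −(21/71)·y, arm 0
boundary: total ω_sun = x + y = 0 and total ω_ring = x − (21/71)·y = 1  ⇒  y = -71/92, x = 71/92
row 2 ring = −(21/71)·(-71/92) = 21/92
totals (row 1 + row 2): sun 71/92 + (-71/92) = 0, ring 71/92 + 21/92 = 1, arm 71/92 + 0 = 71/92
asked cell (row1, ring) = 71/92

row1: w_G1=71/92 w_G3=71/92 w_R=71/92
row2: w_G1=-71/92 w_G3=21/92 w_R=0
total: w_G1=0 w_G3=1 w_R=71/92
asked value: 71/92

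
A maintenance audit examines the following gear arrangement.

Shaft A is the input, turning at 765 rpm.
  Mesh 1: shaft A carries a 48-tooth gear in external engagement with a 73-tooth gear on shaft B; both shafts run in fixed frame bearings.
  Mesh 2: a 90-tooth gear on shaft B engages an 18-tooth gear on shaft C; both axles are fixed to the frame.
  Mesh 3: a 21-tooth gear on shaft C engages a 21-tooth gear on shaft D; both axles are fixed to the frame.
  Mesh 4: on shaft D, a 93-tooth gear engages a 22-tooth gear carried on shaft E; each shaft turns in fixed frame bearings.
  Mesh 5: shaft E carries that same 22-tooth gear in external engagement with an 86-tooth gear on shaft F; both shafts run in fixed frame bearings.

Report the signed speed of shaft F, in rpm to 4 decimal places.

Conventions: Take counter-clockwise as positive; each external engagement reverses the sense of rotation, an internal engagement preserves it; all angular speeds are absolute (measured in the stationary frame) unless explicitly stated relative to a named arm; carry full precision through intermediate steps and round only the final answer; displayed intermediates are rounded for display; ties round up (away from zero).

-2719.7834 rpm

recognized (6 fixed axles, 5 meshes): fixed-axis compound train
mesh 1 [48T→73T]: ω = 765.0000×48/73 = 503.0137 rpm, sense flips to −
mesh 2 [90T→18T]: ω = 503.0137×90/18 = 2515.0685 rpm, sense flips to +
mesh 3 [21T→21T]: ω = 2515.0685×21/21 = 2515.0685 rpm, sense flips to −
mesh 4 [93T→22T]: ω = 2515.0685×93/22 = 10631.8804 rpm, sense flips to +
mesh 5 [22T→86T]: ω = 10631.8804×22/86 = 2719.7834 rpm, sense flips to −
signed output speed = -2719.7834 rpm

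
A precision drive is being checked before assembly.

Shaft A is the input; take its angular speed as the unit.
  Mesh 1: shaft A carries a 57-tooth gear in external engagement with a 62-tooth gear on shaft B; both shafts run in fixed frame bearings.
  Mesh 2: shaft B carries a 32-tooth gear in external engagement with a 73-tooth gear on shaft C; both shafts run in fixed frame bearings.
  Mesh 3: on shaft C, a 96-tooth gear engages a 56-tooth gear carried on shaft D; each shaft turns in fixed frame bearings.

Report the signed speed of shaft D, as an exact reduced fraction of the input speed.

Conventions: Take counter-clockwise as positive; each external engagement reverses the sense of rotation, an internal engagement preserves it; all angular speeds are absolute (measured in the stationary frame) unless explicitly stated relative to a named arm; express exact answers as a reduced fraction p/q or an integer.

3-mesh fixed-axis compound train (all bearings frame-fixed)
mesh 1 [57T→62T]: |ω|/ω_in = 1×57/62 = 57/62, sense flips to −
mesh 2 [32T→73T]: |ω|/ω_in = (57/62)×32/73 = 912/2263, sense flips to +
mesh 3 [96T→56T]: |ω|/ω_in = (912/2263)×96/56 = 10944/15841, sense flips to −
signed output speed (× input speed) = -10944/15841

-10944/15841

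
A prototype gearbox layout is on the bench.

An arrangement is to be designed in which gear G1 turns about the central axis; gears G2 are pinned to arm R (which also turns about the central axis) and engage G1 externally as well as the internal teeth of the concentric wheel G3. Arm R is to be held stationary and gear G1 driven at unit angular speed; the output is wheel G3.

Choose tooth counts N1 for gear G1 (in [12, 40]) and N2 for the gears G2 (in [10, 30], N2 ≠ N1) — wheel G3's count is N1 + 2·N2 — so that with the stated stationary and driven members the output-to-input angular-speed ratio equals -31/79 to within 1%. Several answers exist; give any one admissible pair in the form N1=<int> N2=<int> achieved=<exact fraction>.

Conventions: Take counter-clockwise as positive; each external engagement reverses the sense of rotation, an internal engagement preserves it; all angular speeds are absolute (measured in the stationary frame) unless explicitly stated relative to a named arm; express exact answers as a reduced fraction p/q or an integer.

N1=31 N2=24 achieved=-31/79

class = planetary set [ratio -31/79 wanted; Willis about the carrier]
Willis with ω_arm = 0: ω_ring/ω_sun = −N1/N3; set equal to -31/79  ⇒  N3/N1 = −1/(-31/79) = 79/31
N3 = N1 + 2·N2  ⇒  N2/N1 = (N3/N1 − 1)/2 = (79/31 − 1)/2 = 24/31
smallest multiple with N1 ≥ 12 and N2 ≥ 10: k = 1  ⇒  N1 = 1·31 = 31, N2 = 1·24 = 24 (N1 ≤ 40, N2 ≤ 30, N2 ≠ N1 ✓), N3 = 31 + 2·24 = 79
check: −N1/N3 with N1 = 31, N3 = 79 gives -31/79; |achieved − target| = 0 ≤ 31/7900 ✓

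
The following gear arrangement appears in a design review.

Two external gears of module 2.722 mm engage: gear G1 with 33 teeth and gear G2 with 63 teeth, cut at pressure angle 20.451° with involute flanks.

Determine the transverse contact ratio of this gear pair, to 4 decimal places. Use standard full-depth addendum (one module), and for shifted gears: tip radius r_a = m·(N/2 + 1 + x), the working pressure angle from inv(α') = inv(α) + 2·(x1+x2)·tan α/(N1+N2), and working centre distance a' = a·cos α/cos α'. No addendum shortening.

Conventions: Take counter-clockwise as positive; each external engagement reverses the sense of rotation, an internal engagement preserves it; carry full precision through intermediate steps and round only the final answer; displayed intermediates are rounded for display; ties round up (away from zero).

topology: single-mesh involute geometry — m = 2.722, 33T/63T pair
base radii: r_b1 = 42.082194, r_b2 = 80.338734
tip radii: r_a1 = 47.635000, r_a2 = 88.465000
no profile shift: α' = α, a' = a
action lengths: √(r_a1²−r_b1²) = 22.319995, √(r_a2²−r_b2²) = 37.037062
base pitch p_b = π·m·cos α = 8.012431
CR = (22.319995 + 37.037062 − 130.656000·sin 20.45100°)/8.012431 = 1.710472
contact ratio ≈ 1.7105

1.7105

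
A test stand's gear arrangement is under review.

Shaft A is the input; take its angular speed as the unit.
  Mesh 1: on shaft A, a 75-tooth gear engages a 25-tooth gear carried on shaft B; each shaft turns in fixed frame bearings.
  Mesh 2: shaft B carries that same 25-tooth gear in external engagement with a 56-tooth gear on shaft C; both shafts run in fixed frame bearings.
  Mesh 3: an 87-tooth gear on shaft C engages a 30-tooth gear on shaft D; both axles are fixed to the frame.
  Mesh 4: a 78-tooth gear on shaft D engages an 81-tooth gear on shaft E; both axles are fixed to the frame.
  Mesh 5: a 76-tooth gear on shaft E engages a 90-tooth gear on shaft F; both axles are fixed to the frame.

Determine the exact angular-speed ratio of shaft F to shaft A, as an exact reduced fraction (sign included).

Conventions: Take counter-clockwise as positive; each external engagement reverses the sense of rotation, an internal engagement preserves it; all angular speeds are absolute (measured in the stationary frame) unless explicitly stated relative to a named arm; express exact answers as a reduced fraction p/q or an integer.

class = fixed-axis compound train [5 meshes; 5 ratios multiply, 5 sense flips]
mesh 1 [75T→25T]: running ratio 3, sense −
mesh 2 [25T→56T]: running ratio 75/56, sense +
mesh 3 [87T→30T]: running ratio 435/112, sense −
mesh 4 [78T→81T]: running ratio 1885/504, sense +
mesh 5 [76T→90T]: running ratio 7163/2268, sense −
ω_out/ω_in = -7163/2268

-7163/2268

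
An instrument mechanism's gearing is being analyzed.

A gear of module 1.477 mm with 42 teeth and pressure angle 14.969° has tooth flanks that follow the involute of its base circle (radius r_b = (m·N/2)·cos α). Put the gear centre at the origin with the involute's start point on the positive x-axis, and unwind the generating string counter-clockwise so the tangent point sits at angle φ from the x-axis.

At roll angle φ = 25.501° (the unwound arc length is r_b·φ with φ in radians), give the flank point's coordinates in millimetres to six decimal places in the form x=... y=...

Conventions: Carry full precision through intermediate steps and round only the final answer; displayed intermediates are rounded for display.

single-mesh involute tooth geometry (42T wheel at module 1.477)
pitch radius r_p = m·N/2 = 1.477·42/2 = 31.017000
base radius r_b = r_p·cos α = 31.017000·cos 14.969° = 29.964460
roll angle φ = 25.501° = 0.44507641 rad
x = r_b·(cos φ + φ·sin φ) = 32.786966
y = r_b·(sin φ − φ·cos φ) = 0.863299

x=32.786966 y=0.863299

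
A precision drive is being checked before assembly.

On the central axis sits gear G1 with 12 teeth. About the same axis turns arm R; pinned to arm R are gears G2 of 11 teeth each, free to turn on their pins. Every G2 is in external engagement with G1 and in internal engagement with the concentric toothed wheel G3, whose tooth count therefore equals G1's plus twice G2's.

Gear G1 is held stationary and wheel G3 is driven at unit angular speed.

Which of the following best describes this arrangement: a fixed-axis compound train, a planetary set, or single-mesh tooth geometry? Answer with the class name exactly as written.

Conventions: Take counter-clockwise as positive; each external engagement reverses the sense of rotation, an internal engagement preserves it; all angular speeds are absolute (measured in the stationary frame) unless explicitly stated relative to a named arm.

planetary set (12T centre, 11T on arm, 34T internal) — Willis relation
classification: planetary set

planetary set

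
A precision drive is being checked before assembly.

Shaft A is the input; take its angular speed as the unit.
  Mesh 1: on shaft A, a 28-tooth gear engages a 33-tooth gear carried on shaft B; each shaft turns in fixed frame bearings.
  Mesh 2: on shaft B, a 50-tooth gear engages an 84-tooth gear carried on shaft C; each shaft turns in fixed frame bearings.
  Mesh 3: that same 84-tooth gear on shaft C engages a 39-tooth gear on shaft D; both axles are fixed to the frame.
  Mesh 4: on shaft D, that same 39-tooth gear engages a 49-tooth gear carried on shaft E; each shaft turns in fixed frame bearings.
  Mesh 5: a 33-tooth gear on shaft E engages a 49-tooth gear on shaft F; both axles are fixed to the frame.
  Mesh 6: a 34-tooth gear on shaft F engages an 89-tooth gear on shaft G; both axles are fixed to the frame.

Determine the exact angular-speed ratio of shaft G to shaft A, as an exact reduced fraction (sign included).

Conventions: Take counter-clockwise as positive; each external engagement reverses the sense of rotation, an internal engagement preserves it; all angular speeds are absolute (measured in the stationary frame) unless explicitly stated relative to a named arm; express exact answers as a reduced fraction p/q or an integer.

6800/30527

class = fixed-axis compound train [6 meshes; 6 ratios multiply, 6 sense flips]
mesh 1 [28T→33T]: running ratio 28/33, sense −
mesh 2 [50T→84T]: running ratio 50/99, sense +
mesh 3 [84T→39T]: running ratio 1400/1287, sense −
mesh 4 [39T→49T]: running ratio 200/231, sense +
mesh 5 [33T→49T]: running ratio 200/343, sense −
mesh 6 [34T→89T]: running ratio 6800/30527, sense +
ω_out/ω_in = 6800/30527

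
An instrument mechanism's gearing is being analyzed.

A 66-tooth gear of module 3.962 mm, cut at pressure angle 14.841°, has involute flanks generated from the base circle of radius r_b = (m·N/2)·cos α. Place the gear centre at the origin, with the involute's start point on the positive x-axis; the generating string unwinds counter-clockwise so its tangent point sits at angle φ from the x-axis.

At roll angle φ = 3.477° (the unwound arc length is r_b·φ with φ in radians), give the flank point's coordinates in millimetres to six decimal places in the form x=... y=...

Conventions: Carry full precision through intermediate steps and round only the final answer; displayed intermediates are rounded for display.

x=126.616861 y=0.009411

topology: single-mesh involute geometry — m = 3.962, N = 66
pitch radius r_p = m·N/2 = 3.962·66/2 = 130.746000
base radius r_b = r_p·cos α = 130.746000·cos 14.841° = 126.384359
roll angle φ = 3.477° = 0.06068510 rad
x = r_b·(cos φ + φ·sin φ) = 126.616861
y = r_b·(sin φ − φ·cos φ) = 0.009411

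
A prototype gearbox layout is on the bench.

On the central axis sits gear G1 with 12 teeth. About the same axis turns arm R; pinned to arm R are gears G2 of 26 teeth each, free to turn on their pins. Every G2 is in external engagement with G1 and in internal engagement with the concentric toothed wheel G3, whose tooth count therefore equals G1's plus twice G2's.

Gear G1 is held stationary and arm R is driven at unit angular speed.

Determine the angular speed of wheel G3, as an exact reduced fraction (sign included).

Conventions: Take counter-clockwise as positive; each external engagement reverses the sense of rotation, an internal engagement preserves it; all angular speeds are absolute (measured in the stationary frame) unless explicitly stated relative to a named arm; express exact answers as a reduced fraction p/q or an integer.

recognized (axles ride arm R): planetary set, 12/26/64 teeth
ring teeth: 12 + 2·26 = 64
12(ω_sun−ω_arm) = −64(ω_ring−ω_arm),  ω_sun = 0, ω_arm = 1
ω_ring = 1 − (12/64)(0−1) = 19/16
exact speed ratio = 19/16

19/16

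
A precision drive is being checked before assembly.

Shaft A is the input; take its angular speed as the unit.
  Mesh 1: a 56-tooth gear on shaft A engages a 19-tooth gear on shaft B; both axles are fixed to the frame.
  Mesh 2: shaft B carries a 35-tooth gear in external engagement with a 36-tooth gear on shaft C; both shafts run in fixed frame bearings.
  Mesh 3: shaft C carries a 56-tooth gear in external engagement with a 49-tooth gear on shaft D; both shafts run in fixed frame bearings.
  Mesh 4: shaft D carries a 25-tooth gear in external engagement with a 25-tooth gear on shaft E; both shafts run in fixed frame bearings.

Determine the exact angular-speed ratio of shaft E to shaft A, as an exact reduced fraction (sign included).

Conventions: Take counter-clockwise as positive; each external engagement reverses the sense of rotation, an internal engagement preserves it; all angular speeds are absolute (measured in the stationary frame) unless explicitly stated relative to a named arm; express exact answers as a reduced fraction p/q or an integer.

class = fixed-axis compound train [4 meshes; 4 ratios multiply, 4 sense flips]
mesh 1 [56T→19T]: running ratio 56/19, sense −
mesh 2 [35T→36T]: running ratio 490/171, sense +
mesh 3 [56T→49T]: running ratio 560/171, sense −
mesh 4 [25T→25T]: running ratio 560/171, sense +
ω_out/ω_in = 560/171

560/171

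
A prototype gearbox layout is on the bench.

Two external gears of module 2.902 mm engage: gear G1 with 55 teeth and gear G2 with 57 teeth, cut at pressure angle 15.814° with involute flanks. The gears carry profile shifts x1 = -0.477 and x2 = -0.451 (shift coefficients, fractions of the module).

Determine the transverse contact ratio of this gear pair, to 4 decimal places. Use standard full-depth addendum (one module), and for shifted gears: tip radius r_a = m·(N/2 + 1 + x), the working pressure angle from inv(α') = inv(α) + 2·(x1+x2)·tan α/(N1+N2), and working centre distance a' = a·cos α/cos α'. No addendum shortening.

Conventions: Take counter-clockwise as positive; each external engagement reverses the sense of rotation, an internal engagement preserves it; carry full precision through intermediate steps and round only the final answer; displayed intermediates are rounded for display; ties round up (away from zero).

2.6927

recognized (one external pair, fixed centres): single-mesh tooth geometry, m = 2.902, N1 = 55, N2 = 57
base radii: r_b1 = 76.784495, r_b2 = 79.576659
tip radii: r_a1 = 81.322746, r_a2 = 84.300198
inv(α') = inv(15.814°) + 2·(-0.477-0.451)·tan α/(55+57) = 0.00253542  ⇒  α' = 11.21017°
a' = a·cos α / cos α' = 162.5120·cos 15.814°/cos 11.21017° = 159.402449
action lengths: √(r_a1²−r_b1²) = 26.786756, √(r_a2²−r_b2²) = 27.822271
base pitch p_b = π·m·cos α = 8.771840
CR = (26.786756 + 27.822271 − 159.402449·sin 11.21017°)/8.771840 = 2.692688
contact ratio ≈ 2.6927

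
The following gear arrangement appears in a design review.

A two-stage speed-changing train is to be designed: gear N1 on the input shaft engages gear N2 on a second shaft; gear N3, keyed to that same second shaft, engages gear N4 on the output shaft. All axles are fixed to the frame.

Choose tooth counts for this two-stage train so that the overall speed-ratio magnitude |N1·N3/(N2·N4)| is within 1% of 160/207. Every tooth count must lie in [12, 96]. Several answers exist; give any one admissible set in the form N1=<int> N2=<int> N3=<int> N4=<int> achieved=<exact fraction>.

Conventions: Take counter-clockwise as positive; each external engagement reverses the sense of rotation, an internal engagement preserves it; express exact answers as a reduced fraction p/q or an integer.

N1=16 N2=18 N3=20 N4=23 achieved=160/207

design class (target 160/207): fixed-axis compound train
target = 160/207 in lowest terms: an exact hit needs N1·N3 = k·160 and N2·N4 = k·207 for one integer k, every count in [12, 96]; additionally prefer no 1:1 stage (N1 ≠ N2, N3 ≠ N4)
k = 1: no 1:1-free in-range split of k·160 and k·207 into factor pairs; take k = 2
k = 2: N1·N3 = 320 = 16·20, N2·N4 = 414 = 18·23
achieved = 16·20/(18·23) = 160/207; |achieved − target| = 0 ≤ 8/1035 ✓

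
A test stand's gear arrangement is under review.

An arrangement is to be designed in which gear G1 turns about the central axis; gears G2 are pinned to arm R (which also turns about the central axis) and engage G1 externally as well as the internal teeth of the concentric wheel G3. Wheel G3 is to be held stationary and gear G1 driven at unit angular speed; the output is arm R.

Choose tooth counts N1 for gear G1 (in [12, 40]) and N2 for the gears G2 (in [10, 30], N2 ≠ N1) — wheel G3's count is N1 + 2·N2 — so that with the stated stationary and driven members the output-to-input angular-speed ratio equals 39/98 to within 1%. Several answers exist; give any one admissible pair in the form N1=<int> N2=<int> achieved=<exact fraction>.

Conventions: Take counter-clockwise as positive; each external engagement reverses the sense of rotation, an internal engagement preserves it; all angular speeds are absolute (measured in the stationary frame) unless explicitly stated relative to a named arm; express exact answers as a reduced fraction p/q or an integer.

N1=39 N2=10 achieved=39/98

design class (target 39/98): planetary set
Willis with ω_ring = 0: ω_arm/ω_sun = N1/(N1+N3); set equal to 39/98  ⇒  N3/N1 = 1/(39/98) − 1 = 59/39
N3 = N1 + 2·N2  ⇒  N2/N1 = (N3/N1 − 1)/2 = (59/39 − 1)/2 = 10/39
smallest multiple with N1 ≥ 12 and N2 ≥ 10: k = 1  ⇒  N1 = 1·39 = 39, N2 = 1·10 = 10 (N1 ≤ 40, N2 ≤ 30, N2 ≠ N1 ✓), N3 = 39 + 2·10 = 59
check: N1/(N1+N3) with N1 = 39, N3 = 59 gives 39/98; |achieved − target| = 0 ≤ 39/9800 ✓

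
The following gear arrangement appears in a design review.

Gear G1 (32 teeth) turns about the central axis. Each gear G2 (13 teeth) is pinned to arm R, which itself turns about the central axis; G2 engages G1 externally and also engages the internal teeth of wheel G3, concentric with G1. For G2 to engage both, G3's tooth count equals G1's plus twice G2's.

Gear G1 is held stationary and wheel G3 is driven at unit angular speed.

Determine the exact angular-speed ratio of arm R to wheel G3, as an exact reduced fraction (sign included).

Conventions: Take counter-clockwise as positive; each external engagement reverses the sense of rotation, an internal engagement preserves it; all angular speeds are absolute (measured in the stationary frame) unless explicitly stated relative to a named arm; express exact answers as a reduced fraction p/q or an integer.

topology: planetary set — G1 32T / G2 13T / G3 58T, arm = carrier (Willis)
ring teeth: 32 + 2·13 = 58
32(ω_sun−ω_arm) = −58(ω_ring−ω_arm),  ω_sun = 0, ω_ring = 1
32(0−ω_arm) = −58(1−ω_arm)  ⇒  90·ω_arm = 58  ⇒  ω_arm = 29/45
ω_out/ω_in = 29/45

29/45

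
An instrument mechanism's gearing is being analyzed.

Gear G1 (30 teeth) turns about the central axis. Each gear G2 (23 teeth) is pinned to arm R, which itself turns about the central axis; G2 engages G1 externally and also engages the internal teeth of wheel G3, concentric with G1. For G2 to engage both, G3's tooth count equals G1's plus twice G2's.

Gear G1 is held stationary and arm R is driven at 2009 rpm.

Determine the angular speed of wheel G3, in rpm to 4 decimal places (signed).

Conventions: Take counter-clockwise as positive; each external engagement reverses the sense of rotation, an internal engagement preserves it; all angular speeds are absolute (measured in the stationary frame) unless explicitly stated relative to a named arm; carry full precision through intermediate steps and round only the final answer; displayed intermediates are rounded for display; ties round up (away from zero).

+2802.0263 rpm

planetary set (30T centre, 23T on arm, 76T internal) — Willis relation
normalise by the input: solve with ω_arm = 1, then scale by 2009 rpm
ring teeth: 30 + 2·23 = 76
30(ω_sun−ω_arm) = −76(ω_ring−ω_arm),  ω_sun = 0, ω_arm = 1
ω_ring = 1 − (30/76)(0−1) = 53/38
scale: ω_ring = 53/38 × 2009 rpm = +2802.0263 rpm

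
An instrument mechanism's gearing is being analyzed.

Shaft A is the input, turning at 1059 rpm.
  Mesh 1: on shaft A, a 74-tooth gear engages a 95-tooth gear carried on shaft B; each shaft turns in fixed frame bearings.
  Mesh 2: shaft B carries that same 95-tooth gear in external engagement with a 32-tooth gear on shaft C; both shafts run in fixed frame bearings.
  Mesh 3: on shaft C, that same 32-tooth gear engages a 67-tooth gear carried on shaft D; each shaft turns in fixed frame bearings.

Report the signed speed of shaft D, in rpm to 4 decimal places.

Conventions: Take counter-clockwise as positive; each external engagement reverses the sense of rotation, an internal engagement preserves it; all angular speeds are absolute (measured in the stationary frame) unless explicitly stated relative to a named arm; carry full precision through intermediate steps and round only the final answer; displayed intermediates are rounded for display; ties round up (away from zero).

class = fixed-axis compound train [3 meshes; 3 ratios multiply, 3 sense flips]
mesh 1 [74T→95T]: ω = 1059.0000×74/95 = 824.9053 rpm, sense flips to −
mesh 2 [95T→32T]: ω = 824.9053×95/32 = 2448.9375 rpm, sense flips to +
mesh 3 [32T→67T]: ω = 2448.9375×32/67 = 1169.6418 rpm, sense flips to −
signed output speed = -1169.6418 rpm

-1169.6418 rpm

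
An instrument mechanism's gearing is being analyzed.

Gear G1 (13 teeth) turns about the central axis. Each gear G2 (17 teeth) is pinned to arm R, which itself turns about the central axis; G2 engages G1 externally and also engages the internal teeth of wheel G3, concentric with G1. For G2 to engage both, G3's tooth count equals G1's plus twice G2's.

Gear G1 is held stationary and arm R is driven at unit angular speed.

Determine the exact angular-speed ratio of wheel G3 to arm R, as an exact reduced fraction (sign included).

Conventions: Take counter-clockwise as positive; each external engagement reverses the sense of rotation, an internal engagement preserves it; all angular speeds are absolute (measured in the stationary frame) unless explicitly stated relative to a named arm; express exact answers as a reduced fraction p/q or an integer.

topology: planetary set — G1 13T / G2 17T / G3 47T, arm = carrier (Willis)
ring teeth: 13 + 2·17 = 47
13(ω_sun−ω_arm) = −47(ω_ring−ω_arm),  ω_sun = 0, ω_arm = 1
ω_ring = 1 − (13/47)(0−1) = 60/47
ω_out/ω_in = 60/47

60/47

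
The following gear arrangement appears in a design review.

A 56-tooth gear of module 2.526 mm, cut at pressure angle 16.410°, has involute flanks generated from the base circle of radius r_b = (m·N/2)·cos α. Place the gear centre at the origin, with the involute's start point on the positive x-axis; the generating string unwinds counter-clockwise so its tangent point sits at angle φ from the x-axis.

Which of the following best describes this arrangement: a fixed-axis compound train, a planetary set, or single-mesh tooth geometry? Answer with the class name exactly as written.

single-mesh tooth geometry

topology: single-mesh involute geometry — m = 2.526, N = 56
classification: single-mesh tooth geometry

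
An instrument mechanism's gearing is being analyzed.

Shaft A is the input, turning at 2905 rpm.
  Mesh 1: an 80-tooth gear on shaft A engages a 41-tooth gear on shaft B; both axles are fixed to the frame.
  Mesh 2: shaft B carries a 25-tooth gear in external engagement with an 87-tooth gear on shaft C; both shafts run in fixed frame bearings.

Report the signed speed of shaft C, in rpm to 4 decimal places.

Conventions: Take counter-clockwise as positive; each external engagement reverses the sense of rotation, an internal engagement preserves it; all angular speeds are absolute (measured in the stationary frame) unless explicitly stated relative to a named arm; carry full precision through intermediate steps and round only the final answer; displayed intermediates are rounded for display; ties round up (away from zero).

+1628.8197 rpm

topology: fixed-axis compound train — 2 meshes, A→C
mesh 1 [80T→41T]: ω = 2905.0000×80/41 = 5668.2927 rpm, sense flips to −
mesh 2 [25T→87T]: ω = 5668.2927×25/87 = 1628.8197 rpm, sense flips to +
signed output speed = +1628.8197 rpm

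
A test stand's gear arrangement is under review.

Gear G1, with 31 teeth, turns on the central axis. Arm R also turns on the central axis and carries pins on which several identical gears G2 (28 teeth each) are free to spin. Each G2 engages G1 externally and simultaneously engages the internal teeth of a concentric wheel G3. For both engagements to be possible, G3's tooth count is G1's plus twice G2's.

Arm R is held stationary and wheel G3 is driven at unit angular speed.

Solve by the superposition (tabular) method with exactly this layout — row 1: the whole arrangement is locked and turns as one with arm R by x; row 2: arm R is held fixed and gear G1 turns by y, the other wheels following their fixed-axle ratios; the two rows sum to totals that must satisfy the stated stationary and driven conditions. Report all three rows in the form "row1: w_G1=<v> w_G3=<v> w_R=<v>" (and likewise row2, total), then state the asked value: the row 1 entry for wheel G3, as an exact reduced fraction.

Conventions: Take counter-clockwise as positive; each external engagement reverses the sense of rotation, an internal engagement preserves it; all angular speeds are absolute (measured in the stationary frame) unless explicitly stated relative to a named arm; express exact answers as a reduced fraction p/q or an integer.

class = planetary set [G3 = 31+2·28 = 87; Willis about the carrier]
row 1 — lock + rotate with arm: ω_sun = ω_ring = ω_arm = x
row 2 — arm fixed, fixed-axis ratios: sun y, ring −(31/87)·y, arm 0
boundary: total ω_arm = x = 0 and total ω_ring = x − (31/87)·y = 1  ⇒  y = -87/31, x = 0
row 2 ring = −(31/87)·(-87/31) = 1
totals (row 1 + row 2): sun 0 + (-87/31) = -87/31, ring 0 + 1 = 1, arm 0 + 0 = 0
asked cell (row1, ring) = 0

row1: w_G1=0 w_G3=0 w_R=0
row2: w_G1=-87/31 w_G3=1 w_R=0
total: w_G1=-87/31 w_G3=1 w_R=0
asked value: 0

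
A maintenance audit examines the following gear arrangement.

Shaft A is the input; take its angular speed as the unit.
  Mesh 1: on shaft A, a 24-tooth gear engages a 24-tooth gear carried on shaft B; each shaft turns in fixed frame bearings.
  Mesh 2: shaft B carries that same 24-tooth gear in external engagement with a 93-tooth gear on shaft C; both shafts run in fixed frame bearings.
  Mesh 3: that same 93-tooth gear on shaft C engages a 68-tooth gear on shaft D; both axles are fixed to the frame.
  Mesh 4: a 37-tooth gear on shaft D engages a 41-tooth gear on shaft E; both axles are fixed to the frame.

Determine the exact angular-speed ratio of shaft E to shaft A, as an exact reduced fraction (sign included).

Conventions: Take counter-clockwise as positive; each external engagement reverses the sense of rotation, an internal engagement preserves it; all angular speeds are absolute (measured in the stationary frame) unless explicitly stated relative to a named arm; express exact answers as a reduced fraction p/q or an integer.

222/697

class = fixed-axis compound train [4 meshes; 4 ratios multiply, 4 sense flips]
mesh 1 [24T→24T]: running ratio 1, sense −
mesh 2 [24T→93T]: running ratio 8/31, sense +
mesh 3 [93T→68T]: running ratio 6/17, sense −
mesh 4 [37T→41T]: running ratio 222/697, sense +
ω_out/ω_in = 222/697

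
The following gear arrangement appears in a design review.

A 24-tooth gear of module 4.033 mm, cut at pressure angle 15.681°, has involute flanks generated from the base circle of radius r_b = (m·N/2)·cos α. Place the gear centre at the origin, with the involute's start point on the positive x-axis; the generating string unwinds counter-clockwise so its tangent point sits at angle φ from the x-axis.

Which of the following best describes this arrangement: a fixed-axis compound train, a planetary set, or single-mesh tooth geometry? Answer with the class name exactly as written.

single-mesh involute tooth geometry (24T wheel at module 4.033)
classification: single-mesh tooth geometry

single-mesh tooth geometry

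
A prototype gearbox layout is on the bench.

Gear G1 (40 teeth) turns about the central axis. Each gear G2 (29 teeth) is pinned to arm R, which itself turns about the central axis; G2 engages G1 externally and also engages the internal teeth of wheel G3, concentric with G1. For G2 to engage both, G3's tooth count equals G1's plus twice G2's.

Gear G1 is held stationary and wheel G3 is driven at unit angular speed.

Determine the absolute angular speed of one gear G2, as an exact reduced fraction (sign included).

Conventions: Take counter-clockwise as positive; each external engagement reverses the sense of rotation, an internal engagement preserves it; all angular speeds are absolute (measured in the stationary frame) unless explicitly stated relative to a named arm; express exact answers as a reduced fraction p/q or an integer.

topology: planetary set — G1 40T / G2 29T / G3 98T, arm = carrier (Willis)
ring teeth: 40 + 2·29 = 98
40(ω_sun−ω_arm) = −98(ω_ring−ω_arm),  ω_sun = 0, ω_ring = 1
40(0−ω_arm) = −98(1−ω_arm)  ⇒  138·ω_arm = 98  ⇒  ω_arm = 49/69
sun–planet mesh: 40·(0−49/69) = −29·(ω_p−ω_arm)  ⇒  ω_p−ω_arm = 1960/2001
ω_p = 49/69 + 1960/2001 = 49/29
exact speed ratio = 49/29

49/29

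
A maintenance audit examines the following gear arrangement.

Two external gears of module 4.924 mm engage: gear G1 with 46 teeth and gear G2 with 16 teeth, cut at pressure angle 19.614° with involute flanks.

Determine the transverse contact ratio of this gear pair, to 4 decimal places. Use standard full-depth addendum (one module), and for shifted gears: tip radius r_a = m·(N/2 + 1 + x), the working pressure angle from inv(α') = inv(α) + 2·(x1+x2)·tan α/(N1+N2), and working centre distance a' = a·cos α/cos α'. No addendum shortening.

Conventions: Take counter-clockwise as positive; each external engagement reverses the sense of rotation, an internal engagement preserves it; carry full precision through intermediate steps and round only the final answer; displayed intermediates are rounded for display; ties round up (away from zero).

class = single-mesh tooth geometry [involute pair 46T × 16T, m = 4.924]
base radii: r_b1 = 106.680605, r_b2 = 37.106297
tip radii: r_a1 = 118.176000, r_a2 = 44.316000
no profile shift: α' = α, a' = a
action lengths: √(r_a1²−r_b1²) = 50.841082, √(r_a2²−r_b2²) = 24.228714
base pitch p_b = π·m·cos α = 14.571609
CR = (50.841082 + 24.228714 − 152.644000·sin 19.61400°)/14.571609 = 1.635371
contact ratio ≈ 1.6354

1.6354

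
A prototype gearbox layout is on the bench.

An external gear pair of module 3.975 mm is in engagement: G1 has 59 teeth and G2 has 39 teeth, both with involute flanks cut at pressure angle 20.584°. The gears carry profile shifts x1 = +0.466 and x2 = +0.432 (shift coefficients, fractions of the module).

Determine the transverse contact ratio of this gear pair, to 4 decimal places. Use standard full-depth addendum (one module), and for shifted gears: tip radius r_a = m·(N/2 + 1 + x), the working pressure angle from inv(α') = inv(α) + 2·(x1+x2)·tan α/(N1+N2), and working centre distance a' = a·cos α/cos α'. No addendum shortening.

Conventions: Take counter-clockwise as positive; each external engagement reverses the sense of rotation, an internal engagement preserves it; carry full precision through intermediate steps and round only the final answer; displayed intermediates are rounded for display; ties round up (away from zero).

class = single-mesh tooth geometry [involute pair 59T × 39T, m = 3.975]
base radii: r_b1 = 109.776198, r_b2 = 72.563928
tip radii: r_a1 = 123.089850, r_a2 = 83.204700
inv(α') = inv(20.584°) + 2·(+0.466+0.432)·tan α/(59+39) = 0.02318069  ⇒  α' = 23.04176°
a' = a·cos α / cos α' = 194.7750·cos 20.584°/cos 23.04176° = 198.148451
action lengths: √(r_a1²−r_b1²) = 55.680315, √(r_a2²−r_b2²) = 40.712387
base pitch p_b = π·m·cos α = 11.690580
CR = (55.680315 + 40.712387 − 198.148451·sin 23.04176°)/11.690580 = 1.611297
contact ratio ≈ 1.6113

1.6113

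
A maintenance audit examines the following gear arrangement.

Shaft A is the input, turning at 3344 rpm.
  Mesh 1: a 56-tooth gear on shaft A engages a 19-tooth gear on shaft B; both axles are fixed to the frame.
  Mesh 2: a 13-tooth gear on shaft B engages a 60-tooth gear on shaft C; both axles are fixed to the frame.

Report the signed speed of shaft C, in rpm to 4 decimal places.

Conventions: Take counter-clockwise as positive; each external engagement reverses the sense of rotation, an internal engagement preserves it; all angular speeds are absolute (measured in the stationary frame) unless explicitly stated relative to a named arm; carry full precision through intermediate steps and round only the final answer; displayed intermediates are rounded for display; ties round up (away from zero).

2-mesh fixed-axis compound train (all bearings frame-fixed)
mesh 1 [56T→19T]: ω = 3344.0000×56/19 = 9856.0000 rpm, sense flips to −
mesh 2 [13T→60T]: ω = 9856.0000×13/60 = 2135.4667 rpm, sense flips to +
signed output speed = +2135.4667 rpm

+2135.4667 rpm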